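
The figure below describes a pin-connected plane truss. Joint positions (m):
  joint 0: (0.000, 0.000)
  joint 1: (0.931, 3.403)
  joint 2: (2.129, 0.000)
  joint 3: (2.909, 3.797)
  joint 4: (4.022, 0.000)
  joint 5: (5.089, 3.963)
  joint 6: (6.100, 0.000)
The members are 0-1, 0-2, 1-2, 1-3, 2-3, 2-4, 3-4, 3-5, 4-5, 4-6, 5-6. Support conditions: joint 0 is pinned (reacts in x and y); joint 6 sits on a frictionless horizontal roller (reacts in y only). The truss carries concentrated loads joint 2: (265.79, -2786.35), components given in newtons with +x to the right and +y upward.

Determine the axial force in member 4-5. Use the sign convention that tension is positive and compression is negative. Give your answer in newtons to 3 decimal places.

1048.166

N=7 nodes, M=11 members, R=3 reactions → 2N=14, M+R=14
member 0 (0-1): L=3.5281, (cx,cy)=(0.2639,0.9646)
member 1 (0-2): L=2.1290, (cx,cy)=(1.0000,0.0000)
member 2 (1-2): L=3.6077, (cx,cy)=(0.3321,-0.9433)
member 3 (1-3): L=2.0169, (cx,cy)=(0.9807,0.1954)
member 4 (2-3): L=3.8763, (cx,cy)=(0.2012,0.9795)
member 5 (2-4): L=1.8930, (cx,cy)=(1.0000,0.0000)
member 6 (3-4): L=3.9568, (cx,cy)=(0.2813,-0.9596)
member 7 (3-5): L=2.1863, (cx,cy)=(0.9971,0.0759)
member 8 (4-5): L=4.1041, (cx,cy)=(0.2600,0.9656)
member 9 (4-6): L=2.0780, (cx,cy)=(1.0000,0.0000)
member 10 (5-6): L=4.0899, (cx,cy)=(0.2472,-0.9690)
solve A·x = −loads:
  F[0-1] = -1880.5249 N (compression)
  F[0-2] = +762.0319 N (tension)
  F[1-2] = +1699.0489 N (tension)
  F[1-3] = -1081.2713 N (compression)
  F[2-3] = +1208.4297 N (tension)
  F[2-4] = +817.2740 N (tension)
  F[3-4] = -1054.7098 N (compression)
  F[3-5] = -522.1013 N (compression)
  F[4-5] = +1048.1663 N (tension)
  F[4-6] = +248.0896 N (tension)
  F[5-6] = -1003.6281 N (compression)
  Rx@0 = -265.7900 N
  Ry@0 = +1813.8682 N
  Ry@6 = +972.4818 N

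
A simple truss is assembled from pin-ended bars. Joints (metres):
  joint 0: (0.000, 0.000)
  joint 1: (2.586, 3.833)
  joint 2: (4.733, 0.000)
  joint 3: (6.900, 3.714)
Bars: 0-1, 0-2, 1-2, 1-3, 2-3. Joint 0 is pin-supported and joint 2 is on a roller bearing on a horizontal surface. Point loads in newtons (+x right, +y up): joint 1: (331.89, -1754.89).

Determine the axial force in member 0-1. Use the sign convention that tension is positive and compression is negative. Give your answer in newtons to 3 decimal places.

-636.061

N=4 nodes, M=5 members, R=3 reactions → 2N=8, M+R=8
member 0 (0-1): L=4.6238, (cx,cy)=(0.5593,0.8290)
member 1 (0-2): L=4.7330, (cx,cy)=(1.0000,0.0000)
member 2 (1-2): L=4.3933, (cx,cy)=(0.4887,-0.8725)
member 3 (1-3): L=4.3156, (cx,cy)=(0.9996,-0.0276)
member 4 (2-3): L=4.3000, (cx,cy)=(0.5040,0.8637)
solve A·x = −loads:
  F[0-1] = -636.0610 N (compression)
  F[0-2] = +687.6284 N (tension)
  F[1-2] = -1407.0750 N (compression)
  F[1-3] = -0.0000 N (tension)
  F[2-3] = +0.0000 N (tension)
  Rx@0 = -331.8900 N
  Ry@0 = +527.2796 N
  Ry@2 = +1227.6104 N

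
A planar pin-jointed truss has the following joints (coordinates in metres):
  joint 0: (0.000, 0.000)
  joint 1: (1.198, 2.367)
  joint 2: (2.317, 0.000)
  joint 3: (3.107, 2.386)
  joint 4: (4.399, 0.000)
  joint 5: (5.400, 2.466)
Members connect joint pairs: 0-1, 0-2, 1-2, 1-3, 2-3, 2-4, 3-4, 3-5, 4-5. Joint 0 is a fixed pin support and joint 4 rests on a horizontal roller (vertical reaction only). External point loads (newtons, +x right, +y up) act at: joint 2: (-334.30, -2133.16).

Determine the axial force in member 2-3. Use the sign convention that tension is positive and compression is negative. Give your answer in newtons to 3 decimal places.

N=6 nodes, M=9 members, R=3 reactions → 2N=12, M+R=12
member 0 (0-1): L=2.6529, (cx,cy)=(0.4516,0.8922)
member 1 (0-2): L=2.3170, (cx,cy)=(1.0000,0.0000)
member 2 (1-2): L=2.6182, (cx,cy)=(0.4274,-0.9041)
member 3 (1-3): L=1.9091, (cx,cy)=(1.0000,0.0100)
member 4 (2-3): L=2.5134, (cx,cy)=(0.3143,0.9493)
member 5 (2-4): L=2.0820, (cx,cy)=(1.0000,0.0000)
member 6 (3-4): L=2.7133, (cx,cy)=(0.4762,-0.8794)
member 7 (3-5): L=2.2944, (cx,cy)=(0.9994,0.0349)
member 8 (4-5): L=2.6614, (cx,cy)=(0.3761,0.9266)
solve A·x = −loads:
  F[0-1] = -1131.5487 N (compression)
  F[0-2] = +176.6857 N (tension)
  F[1-2] = +1105.9080 N (tension)
  F[1-3] = -983.6958 N (compression)
  F[2-3] = +1193.8551 N (tension)
  F[2-4] = +608.3977 N (tension)
  F[3-4] = -1277.7051 N (compression)
  F[3-5] = +0.0000 N (tension)
  F[4-5] = +0.0000 N (tension)
  Rx@0 = +334.3000 N
  Ry@0 = +1009.6020 N
  Ry@4 = +1123.5580 N

1193.855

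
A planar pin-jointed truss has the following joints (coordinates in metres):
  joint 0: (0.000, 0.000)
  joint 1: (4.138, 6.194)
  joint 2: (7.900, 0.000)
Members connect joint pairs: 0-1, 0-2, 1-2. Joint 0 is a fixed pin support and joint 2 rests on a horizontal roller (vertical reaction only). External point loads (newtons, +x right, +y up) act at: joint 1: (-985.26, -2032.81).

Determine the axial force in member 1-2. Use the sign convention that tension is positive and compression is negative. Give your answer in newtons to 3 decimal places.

-341.974

N=3 nodes, M=3 members, R=3 reactions → 2N=6, M+R=6
member 0 (0-1): L=7.4491, (cx,cy)=(0.5555,0.8315)
member 1 (0-2): L=7.9000, (cx,cy)=(1.0000,0.0000)
member 2 (1-2): L=7.2469, (cx,cy)=(0.5191,-0.8547)
solve A·x = −loads:
  F[0-1] = -2093.2002 N (compression)
  F[0-2] = +177.5240 N (tension)
  F[1-2] = -341.9744 N (compression)
  Rx@0 = +985.2600 N
  Ry@0 = +1740.5230 N
  Ry@2 = +292.2870 N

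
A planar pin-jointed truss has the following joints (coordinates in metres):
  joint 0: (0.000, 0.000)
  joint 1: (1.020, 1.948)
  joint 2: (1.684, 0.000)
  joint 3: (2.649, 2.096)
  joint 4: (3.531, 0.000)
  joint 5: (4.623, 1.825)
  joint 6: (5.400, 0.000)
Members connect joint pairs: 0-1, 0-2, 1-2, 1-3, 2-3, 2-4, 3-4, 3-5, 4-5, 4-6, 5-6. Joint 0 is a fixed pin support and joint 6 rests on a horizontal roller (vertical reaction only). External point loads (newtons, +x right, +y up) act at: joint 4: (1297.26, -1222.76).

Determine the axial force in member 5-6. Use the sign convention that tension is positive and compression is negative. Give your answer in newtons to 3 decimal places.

-868.999

N=7 nodes, M=11 members, R=3 reactions → 2N=14, M+R=14
member 0 (0-1): L=2.1989, (cx,cy)=(0.4639,0.8859)
member 1 (0-2): L=1.6840, (cx,cy)=(1.0000,0.0000)
member 2 (1-2): L=2.0581, (cx,cy)=(0.3226,-0.9465)
member 3 (1-3): L=1.6357, (cx,cy)=(0.9959,0.0905)
member 4 (2-3): L=2.3075, (cx,cy)=(0.4182,0.9084)
member 5 (2-4): L=1.8470, (cx,cy)=(1.0000,0.0000)
member 6 (3-4): L=2.2740, (cx,cy)=(0.3879,-0.9217)
member 7 (3-5): L=1.9925, (cx,cy)=(0.9907,-0.1360)
member 8 (4-5): L=2.1268, (cx,cy)=(0.5135,0.8581)
member 9 (4-6): L=1.8690, (cx,cy)=(1.0000,0.0000)
member 10 (5-6): L=1.9835, (cx,cy)=(0.3917,-0.9201)
solve A·x = −loads:
  F[0-1] = -477.7170 N (compression)
  F[0-2] = +1518.8591 N (tension)
  F[1-2] = +413.0589 N (tension)
  F[1-3] = -356.3277 N (compression)
  F[2-3] = -430.4168 N (compression)
  F[2-4] = +1832.1290 N (tension)
  F[3-4] = +571.8559 N (tension)
  F[3-5] = -763.7665 N (compression)
  F[4-5] = +810.6960 N (tension)
  F[4-6] = +340.4108 N (tension)
  F[5-6] = -868.9985 N (compression)
  Rx@0 = -1297.2600 N
  Ry@0 = +423.2108 N
  Ry@6 = +799.5492 N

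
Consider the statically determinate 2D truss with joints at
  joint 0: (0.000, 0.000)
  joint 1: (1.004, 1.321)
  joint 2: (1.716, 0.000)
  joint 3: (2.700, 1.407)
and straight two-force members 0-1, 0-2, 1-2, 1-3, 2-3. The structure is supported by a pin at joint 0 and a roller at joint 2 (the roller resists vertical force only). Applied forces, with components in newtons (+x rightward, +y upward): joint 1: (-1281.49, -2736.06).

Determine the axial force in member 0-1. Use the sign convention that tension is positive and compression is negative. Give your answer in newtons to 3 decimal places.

N=4 nodes, M=5 members, R=3 reactions → 2N=8, M+R=8
member 0 (0-1): L=1.6592, (cx,cy)=(0.6051,0.7962)
member 1 (0-2): L=1.7160, (cx,cy)=(1.0000,0.0000)
member 2 (1-2): L=1.5007, (cx,cy)=(0.4745,-0.8803)
member 3 (1-3): L=1.6982, (cx,cy)=(0.9987,0.0506)
member 4 (2-3): L=1.7169, (cx,cy)=(0.5731,0.8195)
solve A·x = −loads:
  F[0-1] = -2665.0109 N (compression)
  F[0-2] = +331.1043 N (tension)
  F[1-2] = -697.8587 N (compression)
  F[1-3] = +0.0000 N (tension)
  F[2-3] = +0.0000 N (tension)
  Rx@0 = +1281.4900 N
  Ry@0 = +2121.7500 N
  Ry@2 = +614.3100 N

-2665.011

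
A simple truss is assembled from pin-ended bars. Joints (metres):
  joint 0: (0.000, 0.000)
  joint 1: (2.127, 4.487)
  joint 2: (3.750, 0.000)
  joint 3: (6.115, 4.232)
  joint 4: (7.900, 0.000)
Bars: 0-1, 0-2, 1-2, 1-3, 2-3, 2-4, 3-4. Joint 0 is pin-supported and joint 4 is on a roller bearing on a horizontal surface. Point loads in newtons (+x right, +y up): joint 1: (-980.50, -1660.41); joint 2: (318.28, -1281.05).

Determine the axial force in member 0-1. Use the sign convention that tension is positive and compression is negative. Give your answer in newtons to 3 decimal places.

N=5 nodes, M=7 members, R=3 reactions → 2N=10, M+R=10
member 0 (0-1): L=4.9656, (cx,cy)=(0.4283,0.9036)
member 1 (0-2): L=3.7500, (cx,cy)=(1.0000,0.0000)
member 2 (1-2): L=4.7715, (cx,cy)=(0.3401,-0.9404)
member 3 (1-3): L=3.9961, (cx,cy)=(0.9980,-0.0638)
member 4 (2-3): L=4.8480, (cx,cy)=(0.4878,0.8729)
member 5 (2-4): L=4.1500, (cx,cy)=(1.0000,0.0000)
member 6 (3-4): L=4.5930, (cx,cy)=(0.3886,-0.9214)
solve A·x = −loads:
  F[0-1] = -2703.8249 N (compression)
  F[0-2] = +495.9527 N (tension)
  F[1-2] = +864.5180 N (tension)
  F[1-3] = -472.6966 N (compression)
  F[2-3] = +536.2124 N (tension)
  F[2-4] = +210.1525 N (tension)
  F[3-4] = -540.7504 N (compression)
  Rx@0 = +662.2200 N
  Ry@0 = +2443.2162 N
  Ry@4 = +498.2438 N

-2703.825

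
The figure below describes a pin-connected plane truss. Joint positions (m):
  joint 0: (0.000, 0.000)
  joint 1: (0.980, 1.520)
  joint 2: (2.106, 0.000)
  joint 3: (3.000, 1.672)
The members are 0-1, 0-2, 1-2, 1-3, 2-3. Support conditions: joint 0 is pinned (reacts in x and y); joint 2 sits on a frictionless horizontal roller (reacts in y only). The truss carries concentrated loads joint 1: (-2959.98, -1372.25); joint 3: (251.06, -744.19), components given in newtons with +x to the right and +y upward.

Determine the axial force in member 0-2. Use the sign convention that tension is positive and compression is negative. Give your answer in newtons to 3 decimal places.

N=4 nodes, M=5 members, R=3 reactions → 2N=8, M+R=8
member 0 (0-1): L=1.8085, (cx,cy)=(0.5419,0.8405)
member 1 (0-2): L=2.1060, (cx,cy)=(1.0000,0.0000)
member 2 (1-2): L=1.8916, (cx,cy)=(0.5953,-0.8035)
member 3 (1-3): L=2.0257, (cx,cy)=(0.9972,0.0750)
member 4 (2-3): L=1.8960, (cx,cy)=(0.4715,0.8819)
solve A·x = −loads:
  F[0-1] = -2801.8224 N (compression)
  F[0-2] = -1190.6826 N (compression)
  F[1-2] = +1286.1210 N (tension)
  F[1-3] = +678.0871 N (tension)
  F[2-3] = -901.5877 N (compression)
  Rx@0 = +2708.9200 N
  Ry@0 = +2354.8172 N
  Ry@2 = -238.3772 N

-1190.683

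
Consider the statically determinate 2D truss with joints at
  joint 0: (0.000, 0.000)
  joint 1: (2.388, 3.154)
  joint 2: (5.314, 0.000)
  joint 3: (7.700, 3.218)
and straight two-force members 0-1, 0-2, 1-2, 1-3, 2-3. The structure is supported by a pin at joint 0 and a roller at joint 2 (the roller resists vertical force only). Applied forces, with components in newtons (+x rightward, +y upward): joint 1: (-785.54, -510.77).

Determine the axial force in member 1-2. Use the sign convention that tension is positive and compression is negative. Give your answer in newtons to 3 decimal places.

N=4 nodes, M=5 members, R=3 reactions → 2N=8, M+R=8
member 0 (0-1): L=3.9560, (cx,cy)=(0.6036,0.7973)
member 1 (0-2): L=5.3140, (cx,cy)=(1.0000,0.0000)
member 2 (1-2): L=4.3022, (cx,cy)=(0.6801,-0.7331)
member 3 (1-3): L=5.3124, (cx,cy)=(0.9999,0.0120)
member 4 (2-3): L=4.0061, (cx,cy)=(0.5956,0.8033)
solve A·x = −loads:
  F[0-1] = -937.5585 N (compression)
  F[0-2] = -219.5980 N (compression)
  F[1-2] = +322.8849 N (tension)
  F[1-3] = +0.0000 N (tension)
  F[2-3] = +0.0000 N (tension)
  Rx@0 = +785.5400 N
  Ry@0 = +747.4795 N
  Ry@2 = -236.7095 N

322.885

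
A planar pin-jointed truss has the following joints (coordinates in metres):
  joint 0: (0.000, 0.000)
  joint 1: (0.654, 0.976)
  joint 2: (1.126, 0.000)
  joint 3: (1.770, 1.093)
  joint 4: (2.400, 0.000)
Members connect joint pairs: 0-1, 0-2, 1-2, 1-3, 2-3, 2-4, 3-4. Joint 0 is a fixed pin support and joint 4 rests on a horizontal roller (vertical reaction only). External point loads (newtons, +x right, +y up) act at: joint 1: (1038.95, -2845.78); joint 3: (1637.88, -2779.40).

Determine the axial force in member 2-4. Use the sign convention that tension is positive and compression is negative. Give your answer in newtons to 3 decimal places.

2301.954

N=5 nodes, M=7 members, R=3 reactions → 2N=10, M+R=10
member 0 (0-1): L=1.1749, (cx,cy)=(0.5567,0.8307)
member 1 (0-2): L=1.1260, (cx,cy)=(1.0000,0.0000)
member 2 (1-2): L=1.0841, (cx,cy)=(0.4354,-0.9003)
member 3 (1-3): L=1.1221, (cx,cy)=(0.9945,0.1043)
member 4 (2-3): L=1.2686, (cx,cy)=(0.5076,0.8616)
member 5 (2-4): L=1.2740, (cx,cy)=(1.0000,0.0000)
member 6 (3-4): L=1.2616, (cx,cy)=(0.4994,-0.8664)
solve A·x = −loads:
  F[0-1] = -1963.8831 N (compression)
  F[0-2] = +3770.0508 N (tension)
  F[1-2] = -1520.0834 N (compression)
  F[1-3] = -1478.4336 N (compression)
  F[2-3] = +1588.3331 N (tension)
  F[2-4] = +2301.9536 N (tension)
  F[3-4] = -4609.6295 N (compression)
  Rx@0 = -2676.8300 N
  Ry@0 = +1631.4733 N
  Ry@4 = +3993.7067 N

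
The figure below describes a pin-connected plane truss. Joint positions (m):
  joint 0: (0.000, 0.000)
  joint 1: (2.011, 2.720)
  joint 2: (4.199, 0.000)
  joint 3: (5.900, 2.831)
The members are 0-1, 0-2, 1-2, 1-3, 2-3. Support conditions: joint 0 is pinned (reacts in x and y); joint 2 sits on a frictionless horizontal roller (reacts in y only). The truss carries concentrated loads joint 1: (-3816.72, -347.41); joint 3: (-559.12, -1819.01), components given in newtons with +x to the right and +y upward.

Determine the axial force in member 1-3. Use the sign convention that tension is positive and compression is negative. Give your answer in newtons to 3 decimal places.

N=4 nodes, M=5 members, R=3 reactions → 2N=8, M+R=8
member 0 (0-1): L=3.3827, (cx,cy)=(0.5945,0.8041)
member 1 (0-2): L=4.1990, (cx,cy)=(1.0000,0.0000)
member 2 (1-2): L=3.4908, (cx,cy)=(0.6268,-0.7792)
member 3 (1-3): L=3.8906, (cx,cy)=(0.9996,0.0285)
member 4 (2-3): L=3.3027, (cx,cy)=(0.5150,0.8572)
solve A·x = −loads:
  F[0-1] = -2852.2520 N (compression)
  F[0-2] = -2680.1787 N (compression)
  F[1-2] = +2517.4602 N (tension)
  F[1-3] = +543.3639 N (tension)
  F[2-3] = -2140.1913 N (compression)
  Rx@0 = +4375.8400 N
  Ry@0 = +2293.4852 N
  Ry@2 = -127.0652 N

543.364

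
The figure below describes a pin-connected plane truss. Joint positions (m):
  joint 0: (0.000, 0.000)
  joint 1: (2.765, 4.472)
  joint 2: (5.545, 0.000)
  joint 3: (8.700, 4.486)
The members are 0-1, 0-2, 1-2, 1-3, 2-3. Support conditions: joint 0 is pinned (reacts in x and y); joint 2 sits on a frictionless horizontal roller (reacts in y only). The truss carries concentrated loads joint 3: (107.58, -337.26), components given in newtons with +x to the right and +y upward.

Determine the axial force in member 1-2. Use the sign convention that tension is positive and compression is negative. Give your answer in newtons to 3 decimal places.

N=4 nodes, M=5 members, R=3 reactions → 2N=8, M+R=8
member 0 (0-1): L=5.2578, (cx,cy)=(0.5259,0.8506)
member 1 (0-2): L=5.5450, (cx,cy)=(1.0000,0.0000)
member 2 (1-2): L=5.2657, (cx,cy)=(0.5279,-0.8493)
member 3 (1-3): L=5.9350, (cx,cy)=(1.0000,0.0024)
member 4 (2-3): L=5.4844, (cx,cy)=(0.5753,0.8180)
solve A·x = −loads:
  F[0-1] = +327.9380 N (tension)
  F[0-2] = -64.8792 N (compression)
  F[1-2] = -327.4718 N (compression)
  F[1-3] = +345.3486 N (tension)
  F[2-3] = -413.3133 N (compression)
  Rx@0 = -107.5800 N
  Ry@0 = -278.9286 N
  Ry@2 = +616.1886 N

-327.472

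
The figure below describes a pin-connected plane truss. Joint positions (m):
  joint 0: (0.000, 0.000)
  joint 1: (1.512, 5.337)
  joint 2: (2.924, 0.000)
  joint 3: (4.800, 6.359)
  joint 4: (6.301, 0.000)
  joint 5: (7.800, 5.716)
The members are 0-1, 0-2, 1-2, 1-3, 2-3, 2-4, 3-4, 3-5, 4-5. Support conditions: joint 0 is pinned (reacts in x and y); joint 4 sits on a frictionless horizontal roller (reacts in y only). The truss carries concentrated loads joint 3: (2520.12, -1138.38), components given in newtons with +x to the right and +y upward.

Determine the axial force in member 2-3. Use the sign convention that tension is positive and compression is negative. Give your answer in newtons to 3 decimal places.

N=6 nodes, M=9 members, R=3 reactions → 2N=12, M+R=12
member 0 (0-1): L=5.5470, (cx,cy)=(0.2726,0.9621)
member 1 (0-2): L=2.9240, (cx,cy)=(1.0000,0.0000)
member 2 (1-2): L=5.5206, (cx,cy)=(0.2558,-0.9667)
member 3 (1-3): L=3.4432, (cx,cy)=(0.9549,0.2968)
member 4 (2-3): L=6.6300, (cx,cy)=(0.2830,0.9591)
member 5 (2-4): L=3.3770, (cx,cy)=(1.0000,0.0000)
member 6 (3-4): L=6.5337, (cx,cy)=(0.2297,-0.9733)
member 7 (3-5): L=3.0681, (cx,cy)=(0.9778,-0.2096)
member 8 (4-5): L=5.9093, (cx,cy)=(0.2537,0.9673)
solve A·x = −loads:
  F[0-1] = +2361.5602 N (tension)
  F[0-2] = +1876.4117 N (tension)
  F[1-2] = -1980.4816 N (compression)
  F[1-3] = +1204.5363 N (tension)
  F[2-3] = +1996.1869 N (tension)
  F[2-4] = +805.0300 N (tension)
  F[3-4] = -3504.2401 N (compression)
  F[3-5] = +0.0000 N (tension)
  F[4-5] = -0.0000 N (compression)
  Rx@0 = -2520.1200 N
  Ry@0 = -2272.1369 N
  Ry@4 = +3410.5169 N

1996.187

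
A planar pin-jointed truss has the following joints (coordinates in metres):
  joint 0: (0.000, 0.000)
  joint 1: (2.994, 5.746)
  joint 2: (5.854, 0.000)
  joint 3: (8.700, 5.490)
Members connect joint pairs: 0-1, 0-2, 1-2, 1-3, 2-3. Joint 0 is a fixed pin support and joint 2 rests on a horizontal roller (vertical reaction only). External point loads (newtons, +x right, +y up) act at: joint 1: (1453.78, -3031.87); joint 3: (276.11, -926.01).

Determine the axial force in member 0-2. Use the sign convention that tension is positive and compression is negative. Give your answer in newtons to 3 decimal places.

N=4 nodes, M=5 members, R=3 reactions → 2N=8, M+R=8
member 0 (0-1): L=6.4792, (cx,cy)=(0.4621,0.8868)
member 1 (0-2): L=5.8540, (cx,cy)=(1.0000,0.0000)
member 2 (1-2): L=6.4184, (cx,cy)=(0.4456,-0.8952)
member 3 (1-3): L=5.7117, (cx,cy)=(0.9990,-0.0448)
member 4 (2-3): L=6.1838, (cx,cy)=(0.4602,0.8878)
solve A·x = −loads:
  F[0-1] = +738.4239 N (tension)
  F[0-2] = +1388.6708 N (tension)
  F[1-2] = -4155.1974 N (compression)
  F[1-3] = +739.7075 N (tension)
  F[2-3] = -1005.6970 N (compression)
  Rx@0 = -1729.8900 N
  Ry@0 = -654.8582 N
  Ry@2 = +4612.7382 N

1388.671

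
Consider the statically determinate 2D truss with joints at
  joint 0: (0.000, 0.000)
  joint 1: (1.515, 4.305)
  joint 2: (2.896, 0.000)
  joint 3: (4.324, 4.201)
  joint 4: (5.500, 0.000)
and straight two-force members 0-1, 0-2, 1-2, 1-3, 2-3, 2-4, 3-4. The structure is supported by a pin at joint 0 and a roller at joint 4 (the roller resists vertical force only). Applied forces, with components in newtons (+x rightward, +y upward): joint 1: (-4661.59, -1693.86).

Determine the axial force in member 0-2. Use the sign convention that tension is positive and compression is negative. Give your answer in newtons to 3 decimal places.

N=5 nodes, M=7 members, R=3 reactions → 2N=10, M+R=10
member 0 (0-1): L=4.5638, (cx,cy)=(0.3320,0.9433)
member 1 (0-2): L=2.8960, (cx,cy)=(1.0000,0.0000)
member 2 (1-2): L=4.5211, (cx,cy)=(0.3055,-0.9522)
member 3 (1-3): L=2.8109, (cx,cy)=(0.9993,-0.0370)
member 4 (2-3): L=4.4371, (cx,cy)=(0.3218,0.9468)
member 5 (2-4): L=2.6040, (cx,cy)=(1.0000,0.0000)
member 6 (3-4): L=4.3625, (cx,cy)=(0.2696,-0.9630)
solve A·x = −loads:
  F[0-1] = -5169.1579 N (compression)
  F[0-2] = -2945.6344 N (compression)
  F[1-2] = +3266.1550 N (tension)
  F[1-3] = +1949.2964 N (tension)
  F[2-3] = -3284.8162 N (compression)
  F[2-4] = -890.7961 N (compression)
  F[3-4] = +3304.5026 N (tension)
  Rx@0 = +4661.5900 N
  Ry@0 = +4876.0322 N
  Ry@4 = -3182.1722 N

-2945.634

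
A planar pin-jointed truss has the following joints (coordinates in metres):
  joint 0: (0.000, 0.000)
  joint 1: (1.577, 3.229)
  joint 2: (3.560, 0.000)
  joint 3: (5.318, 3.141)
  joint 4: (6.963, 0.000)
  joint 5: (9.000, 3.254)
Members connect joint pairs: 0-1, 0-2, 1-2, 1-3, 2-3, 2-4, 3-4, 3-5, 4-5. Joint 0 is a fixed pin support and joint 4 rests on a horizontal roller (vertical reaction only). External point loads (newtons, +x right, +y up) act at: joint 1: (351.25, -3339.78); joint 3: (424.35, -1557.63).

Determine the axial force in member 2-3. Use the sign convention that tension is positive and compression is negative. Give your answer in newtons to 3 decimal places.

N=6 nodes, M=9 members, R=3 reactions → 2N=12, M+R=12
member 0 (0-1): L=3.5935, (cx,cy)=(0.4388,0.8986)
member 1 (0-2): L=3.5600, (cx,cy)=(1.0000,0.0000)
member 2 (1-2): L=3.7893, (cx,cy)=(0.5233,-0.8521)
member 3 (1-3): L=3.7420, (cx,cy)=(0.9997,-0.0235)
member 4 (2-3): L=3.5995, (cx,cy)=(0.4884,0.8726)
member 5 (2-4): L=3.4030, (cx,cy)=(1.0000,0.0000)
member 6 (3-4): L=3.5457, (cx,cy)=(0.4639,-0.8859)
member 7 (3-5): L=3.6837, (cx,cy)=(0.9995,0.0307)
member 8 (4-5): L=3.8390, (cx,cy)=(0.5306,0.8476)
solve A·x = −loads:
  F[0-1] = -2890.2322 N (compression)
  F[0-2] = +2043.9661 N (tension)
  F[1-2] = -839.0140 N (compression)
  F[1-3] = -1180.8725 N (compression)
  F[2-3] = +819.3213 N (tension)
  F[2-4] = +1204.7391 N (tension)
  F[3-4] = -2596.7353 N (compression)
  F[3-5] = -0.0000 N (compression)
  F[4-5] = +0.0000 N (tension)
  Rx@0 = -775.6000 N
  Ry@0 = +2597.0540 N
  Ry@4 = +2300.3560 N

819.321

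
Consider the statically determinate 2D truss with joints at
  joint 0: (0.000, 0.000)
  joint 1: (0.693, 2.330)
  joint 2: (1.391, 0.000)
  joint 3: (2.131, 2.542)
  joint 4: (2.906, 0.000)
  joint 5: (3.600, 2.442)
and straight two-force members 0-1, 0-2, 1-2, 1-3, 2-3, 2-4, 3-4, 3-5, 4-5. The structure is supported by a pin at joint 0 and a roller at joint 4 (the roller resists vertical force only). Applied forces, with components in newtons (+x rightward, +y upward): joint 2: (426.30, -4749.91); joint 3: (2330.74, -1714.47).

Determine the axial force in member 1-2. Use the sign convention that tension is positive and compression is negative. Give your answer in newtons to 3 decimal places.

855.287

N=6 nodes, M=9 members, R=3 reactions → 2N=12, M+R=12
member 0 (0-1): L=2.4309, (cx,cy)=(0.2851,0.9585)
member 1 (0-2): L=1.3910, (cx,cy)=(1.0000,0.0000)
member 2 (1-2): L=2.4323, (cx,cy)=(0.2870,-0.9579)
member 3 (1-3): L=1.4535, (cx,cy)=(0.9893,0.1459)
member 4 (2-3): L=2.6475, (cx,cy)=(0.2795,0.9601)
member 5 (2-4): L=1.5150, (cx,cy)=(1.0000,0.0000)
member 6 (3-4): L=2.6575, (cx,cy)=(0.2916,-0.9565)
member 7 (3-5): L=1.4724, (cx,cy)=(0.9977,-0.0679)
member 8 (4-5): L=2.5387, (cx,cy)=(0.2734,0.9619)
solve A·x = −loads:
  F[0-1] = -933.4666 N (compression)
  F[0-2] = +3023.1551 N (tension)
  F[1-2] = +855.2870 N (tension)
  F[1-3] = -517.0868 N (compression)
  F[2-3] = +4093.7589 N (tension)
  F[2-4] = +1698.0639 N (tension)
  F[3-4] = -5822.7499 N (compression)
  F[3-5] = -0.0000 N (compression)
  F[4-5] = +0.0000 N (tension)
  Rx@0 = -2757.0400 N
  Ry@0 = +894.7305 N
  Ry@4 = +5569.6495 N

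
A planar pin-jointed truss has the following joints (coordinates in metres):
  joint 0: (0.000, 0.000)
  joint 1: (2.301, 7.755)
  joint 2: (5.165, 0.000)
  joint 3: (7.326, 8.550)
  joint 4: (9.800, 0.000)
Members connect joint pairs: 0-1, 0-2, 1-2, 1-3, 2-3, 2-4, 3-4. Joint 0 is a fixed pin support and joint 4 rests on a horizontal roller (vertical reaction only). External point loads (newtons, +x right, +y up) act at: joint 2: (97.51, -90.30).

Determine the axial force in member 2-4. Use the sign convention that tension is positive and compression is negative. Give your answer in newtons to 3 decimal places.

13.771

N=5 nodes, M=7 members, R=3 reactions → 2N=10, M+R=10
member 0 (0-1): L=8.0892, (cx,cy)=(0.2845,0.9587)
member 1 (0-2): L=5.1650, (cx,cy)=(1.0000,0.0000)
member 2 (1-2): L=8.2670, (cx,cy)=(0.3464,-0.9381)
member 3 (1-3): L=5.0875, (cx,cy)=(0.9877,0.1563)
member 4 (2-3): L=8.8189, (cx,cy)=(0.2450,0.9695)
member 5 (2-4): L=4.6350, (cx,cy)=(1.0000,0.0000)
member 6 (3-4): L=8.9007, (cx,cy)=(0.2780,-0.9606)
solve A·x = −loads:
  F[0-1] = -44.5485 N (compression)
  F[0-2] = +110.1820 N (tension)
  F[1-2] = +40.9952 N (tension)
  F[1-3] = -27.2086 N (compression)
  F[2-3] = +53.4739 N (tension)
  F[2-4] = +13.7710 N (tension)
  F[3-4] = -49.5441 N (compression)
  Rx@0 = -97.5100 N
  Ry@0 = +42.7082 N
  Ry@4 = +47.5918 N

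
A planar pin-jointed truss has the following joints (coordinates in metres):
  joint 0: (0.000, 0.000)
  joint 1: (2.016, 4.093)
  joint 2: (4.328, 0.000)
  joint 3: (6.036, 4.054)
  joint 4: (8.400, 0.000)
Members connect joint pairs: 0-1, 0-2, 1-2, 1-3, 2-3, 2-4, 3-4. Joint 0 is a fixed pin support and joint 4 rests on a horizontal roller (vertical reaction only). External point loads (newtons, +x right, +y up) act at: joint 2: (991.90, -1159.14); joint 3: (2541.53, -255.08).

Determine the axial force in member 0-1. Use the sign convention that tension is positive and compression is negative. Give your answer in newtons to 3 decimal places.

660.915

N=5 nodes, M=7 members, R=3 reactions → 2N=10, M+R=10
member 0 (0-1): L=4.5626, (cx,cy)=(0.4419,0.8971)
member 1 (0-2): L=4.3280, (cx,cy)=(1.0000,0.0000)
member 2 (1-2): L=4.7009, (cx,cy)=(0.4918,-0.8707)
member 3 (1-3): L=4.0202, (cx,cy)=(1.0000,-0.0097)
member 4 (2-3): L=4.3991, (cx,cy)=(0.3883,0.9215)
member 5 (2-4): L=4.0720, (cx,cy)=(1.0000,0.0000)
member 6 (3-4): L=4.6929, (cx,cy)=(0.5037,-0.8639)
solve A·x = −loads:
  F[0-1] = +660.9151 N (tension)
  F[0-2] = +3241.3996 N (tension)
  F[1-2] = -687.9720 N (compression)
  F[1-3] = +630.4226 N (tension)
  F[2-3] = +1907.8219 N (tension)
  F[2-4] = +1170.4057 N (tension)
  F[3-4] = -2323.4389 N (compression)
  Rx@0 = -3533.4300 N
  Ry@0 = -592.8971 N
  Ry@4 = +2007.1171 N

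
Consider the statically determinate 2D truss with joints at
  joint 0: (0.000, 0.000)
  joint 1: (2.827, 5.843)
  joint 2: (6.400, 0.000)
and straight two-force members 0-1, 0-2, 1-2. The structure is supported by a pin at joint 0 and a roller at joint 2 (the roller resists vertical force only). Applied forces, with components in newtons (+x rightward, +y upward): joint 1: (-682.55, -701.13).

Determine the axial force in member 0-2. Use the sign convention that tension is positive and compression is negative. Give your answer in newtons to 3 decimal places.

-191.672

N=3 nodes, M=3 members, R=3 reactions → 2N=6, M+R=6
member 0 (0-1): L=6.4910, (cx,cy)=(0.4355,0.9002)
member 1 (0-2): L=6.4000, (cx,cy)=(1.0000,0.0000)
member 2 (1-2): L=6.8489, (cx,cy)=(0.5217,-0.8531)
solve A·x = −loads:
  F[0-1] = -1127.0861 N (compression)
  F[0-2] = -191.6716 N (compression)
  F[1-2] = +367.4037 N (tension)
  Rx@0 = +682.5500 N
  Ry@0 = +1014.5746 N
  Ry@2 = -313.4446 N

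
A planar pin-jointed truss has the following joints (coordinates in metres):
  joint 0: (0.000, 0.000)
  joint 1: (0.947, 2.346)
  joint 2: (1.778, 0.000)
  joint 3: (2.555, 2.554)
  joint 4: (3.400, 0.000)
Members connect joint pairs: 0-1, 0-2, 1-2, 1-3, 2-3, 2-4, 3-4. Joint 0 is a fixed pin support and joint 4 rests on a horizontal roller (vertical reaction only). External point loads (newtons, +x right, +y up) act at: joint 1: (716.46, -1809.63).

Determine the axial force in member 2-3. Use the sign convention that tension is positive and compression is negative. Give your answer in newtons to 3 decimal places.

1132.815

N=5 nodes, M=7 members, R=3 reactions → 2N=10, M+R=10
member 0 (0-1): L=2.5299, (cx,cy)=(0.3743,0.9273)
member 1 (0-2): L=1.7780, (cx,cy)=(1.0000,0.0000)
member 2 (1-2): L=2.4888, (cx,cy)=(0.3339,-0.9426)
member 3 (1-3): L=1.6214, (cx,cy)=(0.9917,0.1283)
member 4 (2-3): L=2.6696, (cx,cy)=(0.2911,0.9567)
member 5 (2-4): L=1.6220, (cx,cy)=(1.0000,0.0000)
member 6 (3-4): L=2.6902, (cx,cy)=(0.3141,-0.9494)
solve A·x = −loads:
  F[0-1] = -874.8383 N (compression)
  F[0-2] = +1043.9288 N (tension)
  F[1-2] = -1149.7530 N (compression)
  F[1-3] = -665.5348 N (compression)
  F[2-3] = +1132.8148 N (tension)
  F[2-4] = +330.3217 N (tension)
  F[3-4] = -1051.6179 N (compression)
  Rx@0 = -716.4600 N
  Ry@0 = +811.2374 N
  Ry@4 = +998.3926 N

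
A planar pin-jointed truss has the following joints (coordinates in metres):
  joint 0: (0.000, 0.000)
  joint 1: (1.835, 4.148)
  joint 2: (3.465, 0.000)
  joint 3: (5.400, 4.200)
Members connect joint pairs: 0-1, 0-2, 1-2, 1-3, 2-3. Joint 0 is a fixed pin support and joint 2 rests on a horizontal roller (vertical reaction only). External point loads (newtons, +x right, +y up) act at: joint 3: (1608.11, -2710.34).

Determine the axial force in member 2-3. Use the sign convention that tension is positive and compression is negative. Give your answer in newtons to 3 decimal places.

-3030.344

N=4 nodes, M=5 members, R=3 reactions → 2N=8, M+R=8
member 0 (0-1): L=4.5358, (cx,cy)=(0.4046,0.9145)
member 1 (0-2): L=3.4650, (cx,cy)=(1.0000,0.0000)
member 2 (1-2): L=4.4568, (cx,cy)=(0.3657,-0.9307)
member 3 (1-3): L=3.5654, (cx,cy)=(0.9999,0.0146)
member 4 (2-3): L=4.6243, (cx,cy)=(0.4184,0.9082)
solve A·x = −loads:
  F[0-1] = +3786.4975 N (tension)
  F[0-2] = +76.2342 N (tension)
  F[1-2] = -3675.4806 N (compression)
  F[1-3] = +2876.4362 N (tension)
  F[2-3] = -3030.3443 N (compression)
  Rx@0 = -1608.1100 N
  Ry@0 = -3462.7907 N
  Ry@2 = +6173.1307 N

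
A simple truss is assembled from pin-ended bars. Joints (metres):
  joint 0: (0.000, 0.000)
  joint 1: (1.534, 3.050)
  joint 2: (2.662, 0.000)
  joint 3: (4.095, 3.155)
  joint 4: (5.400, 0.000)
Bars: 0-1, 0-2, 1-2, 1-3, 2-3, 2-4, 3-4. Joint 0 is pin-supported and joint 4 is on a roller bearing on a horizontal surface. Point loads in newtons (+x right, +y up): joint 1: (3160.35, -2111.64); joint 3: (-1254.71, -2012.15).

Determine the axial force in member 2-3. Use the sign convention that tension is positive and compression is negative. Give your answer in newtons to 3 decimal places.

N=5 nodes, M=7 members, R=3 reactions → 2N=10, M+R=10
member 0 (0-1): L=3.4140, (cx,cy)=(0.4493,0.8934)
member 1 (0-2): L=2.6620, (cx,cy)=(1.0000,0.0000)
member 2 (1-2): L=3.2519, (cx,cy)=(0.3469,-0.9379)
member 3 (1-3): L=2.5632, (cx,cy)=(0.9992,0.0410)
member 4 (2-3): L=3.4652, (cx,cy)=(0.4135,0.9105)
member 5 (2-4): L=2.7380, (cx,cy)=(1.0000,0.0000)
member 6 (3-4): L=3.4142, (cx,cy)=(0.3822,-0.9241)
solve A·x = −loads:
  F[0-1] = -1059.0356 N (compression)
  F[0-2] = +2381.4872 N (tension)
  F[1-2] = -1380.7011 N (compression)
  F[1-3] = -3159.9209 N (compression)
  F[2-3] = +1422.2924 N (tension)
  F[2-4] = +1314.3808 N (tension)
  F[3-4] = -3438.7849 N (compression)
  Rx@0 = -1905.6400 N
  Ry@0 = +946.1108 N
  Ry@4 = +3177.6792 N

1422.292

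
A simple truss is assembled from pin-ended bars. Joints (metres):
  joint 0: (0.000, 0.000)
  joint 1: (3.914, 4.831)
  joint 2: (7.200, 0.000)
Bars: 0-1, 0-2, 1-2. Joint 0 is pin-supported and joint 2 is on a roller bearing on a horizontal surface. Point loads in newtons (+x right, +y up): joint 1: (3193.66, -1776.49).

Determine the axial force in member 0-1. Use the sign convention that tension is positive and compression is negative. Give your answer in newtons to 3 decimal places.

N=3 nodes, M=3 members, R=3 reactions → 2N=6, M+R=6
member 0 (0-1): L=6.2176, (cx,cy)=(0.6295,0.7770)
member 1 (0-2): L=7.2000, (cx,cy)=(1.0000,0.0000)
member 2 (1-2): L=5.8426, (cx,cy)=(0.5624,-0.8269)
solve A·x = −loads:
  F[0-1] = +1714.4110 N (tension)
  F[0-2] = +2114.4242 N (tension)
  F[1-2] = -3759.5266 N (compression)
  Rx@0 = -3193.6600 N
  Ry@0 = -1332.0869 N
  Ry@2 = +3108.5768 N

1714.411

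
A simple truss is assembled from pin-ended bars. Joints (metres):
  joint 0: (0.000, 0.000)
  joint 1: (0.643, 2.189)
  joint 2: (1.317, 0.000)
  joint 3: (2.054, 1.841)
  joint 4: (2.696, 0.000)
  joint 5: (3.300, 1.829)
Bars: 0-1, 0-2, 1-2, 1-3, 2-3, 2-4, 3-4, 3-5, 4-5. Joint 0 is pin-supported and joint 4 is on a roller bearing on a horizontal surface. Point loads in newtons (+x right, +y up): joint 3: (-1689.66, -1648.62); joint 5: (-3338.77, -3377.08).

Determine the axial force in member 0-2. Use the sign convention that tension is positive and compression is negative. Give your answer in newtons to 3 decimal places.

-4131.088

N=6 nodes, M=9 members, R=3 reactions → 2N=12, M+R=12
member 0 (0-1): L=2.2815, (cx,cy)=(0.2818,0.9595)
member 1 (0-2): L=1.3170, (cx,cy)=(1.0000,0.0000)
member 2 (1-2): L=2.2904, (cx,cy)=(0.2943,-0.9557)
member 3 (1-3): L=1.4533, (cx,cy)=(0.9709,-0.2395)
member 4 (2-3): L=1.9830, (cx,cy)=(0.3717,0.9284)
member 5 (2-4): L=1.3790, (cx,cy)=(1.0000,0.0000)
member 6 (3-4): L=1.9497, (cx,cy)=(0.3293,-0.9442)
member 7 (3-5): L=1.2461, (cx,cy)=(1.0000,-0.0096)
member 8 (4-5): L=1.9262, (cx,cy)=(0.3136,0.9496)
solve A·x = −loads:
  F[0-1] = -3183.9377 N (compression)
  F[0-2] = -4131.0878 N (compression)
  F[1-2] = +3709.6783 N (tension)
  F[1-3] = -2048.5892 N (compression)
  F[2-3] = -3818.9661 N (compression)
  F[2-4] = -1620.1166 N (compression)
  F[3-4] = +1511.9115 N (tension)
  F[3-5] = -2216.5930 N (compression)
  F[4-5] = -3578.9405 N (compression)
  Rx@0 = +5028.4300 N
  Ry@0 = +3054.8710 N
  Ry@4 = +1970.8290 N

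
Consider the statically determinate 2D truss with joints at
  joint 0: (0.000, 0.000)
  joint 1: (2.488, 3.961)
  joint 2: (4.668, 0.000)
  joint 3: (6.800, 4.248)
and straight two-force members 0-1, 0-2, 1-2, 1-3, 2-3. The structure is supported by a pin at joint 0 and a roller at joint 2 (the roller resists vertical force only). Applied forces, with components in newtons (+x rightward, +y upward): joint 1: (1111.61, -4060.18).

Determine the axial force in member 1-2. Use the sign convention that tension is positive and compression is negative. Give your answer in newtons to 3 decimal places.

N=4 nodes, M=5 members, R=3 reactions → 2N=8, M+R=8
member 0 (0-1): L=4.6776, (cx,cy)=(0.5319,0.8468)
member 1 (0-2): L=4.6680, (cx,cy)=(1.0000,0.0000)
member 2 (1-2): L=4.5213, (cx,cy)=(0.4822,-0.8761)
member 3 (1-3): L=4.3215, (cx,cy)=(0.9978,0.0664)
member 4 (2-3): L=4.7530, (cx,cy)=(0.4486,0.8938)
solve A·x = −loads:
  F[0-1] = -1125.2777 N (compression)
  F[0-2] = +1710.1453 N (tension)
  F[1-2] = -3546.8054 N (compression)
  F[1-3] = +0.0000 N (tension)
  F[2-3] = -0.0000 N (compression)
  Rx@0 = -1111.6100 N
  Ry@0 = +952.8931 N
  Ry@2 = +3107.2869 N

-3546.805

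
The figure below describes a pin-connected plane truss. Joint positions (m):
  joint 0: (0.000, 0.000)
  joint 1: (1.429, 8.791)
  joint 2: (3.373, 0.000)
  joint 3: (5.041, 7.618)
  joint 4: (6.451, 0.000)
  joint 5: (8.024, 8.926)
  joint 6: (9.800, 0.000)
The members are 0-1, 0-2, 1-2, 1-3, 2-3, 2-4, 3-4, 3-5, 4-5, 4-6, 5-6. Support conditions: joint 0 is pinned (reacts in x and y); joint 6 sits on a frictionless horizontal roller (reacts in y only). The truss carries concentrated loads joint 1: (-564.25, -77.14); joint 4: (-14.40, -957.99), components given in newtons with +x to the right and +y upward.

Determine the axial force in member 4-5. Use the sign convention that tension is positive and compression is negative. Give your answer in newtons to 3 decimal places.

N=7 nodes, M=11 members, R=3 reactions → 2N=14, M+R=14
member 0 (0-1): L=8.9064, (cx,cy)=(0.1604,0.9870)
member 1 (0-2): L=3.3730, (cx,cy)=(1.0000,0.0000)
member 2 (1-2): L=9.0034, (cx,cy)=(0.2159,-0.9764)
member 3 (1-3): L=3.7977, (cx,cy)=(0.9511,-0.3089)
member 4 (2-3): L=7.7985, (cx,cy)=(0.2139,0.9769)
member 5 (2-4): L=3.0780, (cx,cy)=(1.0000,0.0000)
member 6 (3-4): L=7.7474, (cx,cy)=(0.1820,-0.9833)
member 7 (3-5): L=3.2572, (cx,cy)=(0.9158,0.4016)
member 8 (4-5): L=9.0635, (cx,cy)=(0.1736,0.9848)
member 9 (4-6): L=3.3490, (cx,cy)=(1.0000,0.0000)
member 10 (5-6): L=9.1010, (cx,cy)=(0.1951,-0.9808)
solve A·x = −loads:
  F[0-1] = -911.2309 N (compression)
  F[0-2] = -432.4460 N (compression)
  F[1-2] = +757.5098 N (tension)
  F[1-3] = +267.5684 N (tension)
  F[2-3] = -757.1632 N (compression)
  F[2-4] = -106.9371 N (compression)
  F[3-4] = +811.6452 N (tension)
  F[3-5] = -60.2513 N (compression)
  F[4-5] = +162.3640 N (tension)
  F[4-6] = +27.0010 N (tension)
  F[5-6] = -138.3647 N (compression)
  Rx@0 = +578.6500 N
  Ry@0 = +899.4254 N
  Ry@6 = +135.7046 N

162.364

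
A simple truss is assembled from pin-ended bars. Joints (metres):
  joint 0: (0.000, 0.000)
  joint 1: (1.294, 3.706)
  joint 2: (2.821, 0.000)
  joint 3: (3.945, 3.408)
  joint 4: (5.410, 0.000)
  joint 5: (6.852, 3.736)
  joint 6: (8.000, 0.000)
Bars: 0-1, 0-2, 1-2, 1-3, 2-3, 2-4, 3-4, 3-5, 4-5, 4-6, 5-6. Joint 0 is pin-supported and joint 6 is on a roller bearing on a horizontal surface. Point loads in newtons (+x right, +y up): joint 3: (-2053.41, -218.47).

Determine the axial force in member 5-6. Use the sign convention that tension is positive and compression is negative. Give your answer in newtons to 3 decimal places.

N=7 nodes, M=11 members, R=3 reactions → 2N=14, M+R=14
member 0 (0-1): L=3.9254, (cx,cy)=(0.3296,0.9441)
member 1 (0-2): L=2.8210, (cx,cy)=(1.0000,0.0000)
member 2 (1-2): L=4.0083, (cx,cy)=(0.3810,-0.9246)
member 3 (1-3): L=2.6677, (cx,cy)=(0.9937,-0.1117)
member 4 (2-3): L=3.5886, (cx,cy)=(0.3132,0.9497)
member 5 (2-4): L=2.5890, (cx,cy)=(1.0000,0.0000)
member 6 (3-4): L=3.7095, (cx,cy)=(0.3949,-0.9187)
member 7 (3-5): L=2.9254, (cx,cy)=(0.9937,0.1121)
member 8 (4-5): L=4.0046, (cx,cy)=(0.3601,0.9329)
member 9 (4-6): L=2.5900, (cx,cy)=(1.0000,0.0000)
member 10 (5-6): L=3.9084, (cx,cy)=(0.2937,-0.9559)
solve A·x = −loads:
  F[0-1] = -1043.8355 N (compression)
  F[0-2] = -1709.3130 N (compression)
  F[1-2] = +1161.4983 N (tension)
  F[1-3] = -791.5391 N (compression)
  F[2-3] = -1130.8104 N (compression)
  F[2-4] = -912.6363 N (compression)
  F[3-4] = +903.1645 N (tension)
  F[3-5] = +559.4794 N (tension)
  F[4-5] = -889.4097 N (compression)
  F[4-6] = -235.6902 N (compression)
  F[5-6] = +802.4145 N (tension)
  Rx@0 = +2053.4100 N
  Ry@0 = +985.4896 N
  Ry@6 = -767.0196 N

802.414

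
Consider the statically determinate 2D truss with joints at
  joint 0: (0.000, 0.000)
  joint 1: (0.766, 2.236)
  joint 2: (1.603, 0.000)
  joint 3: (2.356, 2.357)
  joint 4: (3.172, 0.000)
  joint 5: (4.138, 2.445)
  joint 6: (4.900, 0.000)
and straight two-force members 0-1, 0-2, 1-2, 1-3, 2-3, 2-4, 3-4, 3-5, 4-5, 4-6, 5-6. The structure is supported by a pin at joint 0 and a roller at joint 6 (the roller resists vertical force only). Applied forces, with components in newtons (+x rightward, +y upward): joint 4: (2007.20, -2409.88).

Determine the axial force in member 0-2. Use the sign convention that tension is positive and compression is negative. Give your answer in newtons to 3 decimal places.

N=7 nodes, M=11 members, R=3 reactions → 2N=14, M+R=14
member 0 (0-1): L=2.3636, (cx,cy)=(0.3241,0.9460)
member 1 (0-2): L=1.6030, (cx,cy)=(1.0000,0.0000)
member 2 (1-2): L=2.3875, (cx,cy)=(0.3506,-0.9365)
member 3 (1-3): L=1.5946, (cx,cy)=(0.9971,0.0759)
member 4 (2-3): L=2.4744, (cx,cy)=(0.3043,0.9526)
member 5 (2-4): L=1.5690, (cx,cy)=(1.0000,0.0000)
member 6 (3-4): L=2.4943, (cx,cy)=(0.3272,-0.9450)
member 7 (3-5): L=1.7842, (cx,cy)=(0.9988,0.0493)
member 8 (4-5): L=2.6289, (cx,cy)=(0.3675,0.9300)
member 9 (4-6): L=1.7280, (cx,cy)=(1.0000,0.0000)
member 10 (5-6): L=2.5610, (cx,cy)=(0.2975,-0.9547)
solve A·x = −loads:
  F[0-1] = -898.3371 N (compression)
  F[0-2] = +2298.3388 N (tension)
  F[1-2] = +859.3058 N (tension)
  F[1-3] = -594.1007 N (compression)
  F[2-3] = -844.8417 N (compression)
  F[2-4] = +2856.6910 N (tension)
  F[3-4] = +840.5768 N (tension)
  F[3-5] = -1125.8575 N (compression)
  F[4-5] = +1737.0807 N (tension)
  F[4-6] = +486.1929 N (tension)
  F[5-6] = -1634.0356 N (compression)
  Rx@0 = -2007.2000 N
  Ry@0 = +849.8516 N
  Ry@6 = +1560.0284 N

2298.339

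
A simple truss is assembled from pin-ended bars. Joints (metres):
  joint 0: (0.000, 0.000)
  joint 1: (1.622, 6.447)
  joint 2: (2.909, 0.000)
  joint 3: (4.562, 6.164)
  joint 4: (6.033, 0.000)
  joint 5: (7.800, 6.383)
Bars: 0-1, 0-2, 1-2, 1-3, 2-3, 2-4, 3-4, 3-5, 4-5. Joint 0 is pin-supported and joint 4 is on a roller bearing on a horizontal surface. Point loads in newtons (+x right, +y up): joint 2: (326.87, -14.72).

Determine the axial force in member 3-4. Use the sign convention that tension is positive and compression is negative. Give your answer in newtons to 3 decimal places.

-7.297

N=6 nodes, M=9 members, R=3 reactions → 2N=12, M+R=12
member 0 (0-1): L=6.6479, (cx,cy)=(0.2440,0.9698)
member 1 (0-2): L=2.9090, (cx,cy)=(1.0000,0.0000)
member 2 (1-2): L=6.5742, (cx,cy)=(0.1958,-0.9807)
member 3 (1-3): L=2.9536, (cx,cy)=(0.9954,-0.0958)
member 4 (2-3): L=6.3818, (cx,cy)=(0.2590,0.9659)
member 5 (2-4): L=3.1240, (cx,cy)=(1.0000,0.0000)
member 6 (3-4): L=6.3371, (cx,cy)=(0.2321,-0.9727)
member 7 (3-5): L=3.2454, (cx,cy)=(0.9977,0.0675)
member 8 (4-5): L=6.6231, (cx,cy)=(0.2668,0.9638)
solve A·x = −loads:
  F[0-1] = -7.8598 N (compression)
  F[0-2] = +328.7877 N (tension)
  F[1-2] = +8.1169 N (tension)
  F[1-3] = -3.5229 N (compression)
  F[2-3] = +6.9990 N (tension)
  F[2-4] = +1.6938 N (tension)
  F[3-4] = -7.2970 N (compression)
  F[3-5] = +0.0000 N (tension)
  F[4-5] = -0.0000 N (compression)
  Rx@0 = -326.8700 N
  Ry@0 = +7.6223 N
  Ry@4 = +7.0977 N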